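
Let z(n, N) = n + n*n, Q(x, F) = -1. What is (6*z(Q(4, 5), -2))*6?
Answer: 0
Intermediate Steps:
z(n, N) = n + n²
(6*z(Q(4, 5), -2))*6 = (6*(-(1 - 1)))*6 = (6*(-1*0))*6 = (6*0)*6 = 0*6 = 0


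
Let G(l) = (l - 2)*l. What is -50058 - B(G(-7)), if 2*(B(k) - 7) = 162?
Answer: -50146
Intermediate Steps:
G(l) = l*(-2 + l) (G(l) = (-2 + l)*l = l*(-2 + l))
B(k) = 88 (B(k) = 7 + (½)*162 = 7 + 81 = 88)
-50058 - B(G(-7)) = -50058 - 1*88 = -50058 - 88 = -50146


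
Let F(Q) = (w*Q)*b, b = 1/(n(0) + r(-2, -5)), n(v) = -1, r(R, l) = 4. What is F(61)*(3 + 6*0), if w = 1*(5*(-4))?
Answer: -1220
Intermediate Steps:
w = -20 (w = 1*(-20) = -20)
b = ⅓ (b = 1/(-1 + 4) = 1/3 = ⅓ ≈ 0.33333)
F(Q) = -20*Q/3 (F(Q) = -20*Q*(⅓) = -20*Q/3)
F(61)*(3 + 6*0) = (-20/3*61)*(3 + 6*0) = -1220*(3 + 0)/3 = -1220/3*3 = -1220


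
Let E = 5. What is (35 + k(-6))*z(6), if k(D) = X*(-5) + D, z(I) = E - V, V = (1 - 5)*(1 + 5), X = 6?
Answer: -29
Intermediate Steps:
V = -24 (V = -4*6 = -24)
z(I) = 29 (z(I) = 5 - 1*(-24) = 5 + 24 = 29)
k(D) = -30 + D (k(D) = 6*(-5) + D = -30 + D)
(35 + k(-6))*z(6) = (35 + (-30 - 6))*29 = (35 - 36)*29 = -1*29 = -29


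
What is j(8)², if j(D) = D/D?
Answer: 1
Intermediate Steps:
j(D) = 1
j(8)² = 1² = 1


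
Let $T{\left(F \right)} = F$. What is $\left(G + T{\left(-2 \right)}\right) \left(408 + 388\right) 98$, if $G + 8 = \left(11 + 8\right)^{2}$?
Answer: $27380808$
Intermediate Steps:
$G = 353$ ($G = -8 + \left(11 + 8\right)^{2} = -8 + 19^{2} = -8 + 361 = 353$)
$\left(G + T{\left(-2 \right)}\right) \left(408 + 388\right) 98 = \left(353 - 2\right) \left(408 + 388\right) 98 = 351 \cdot 796 \cdot 98 = 279396 \cdot 98 = 27380808$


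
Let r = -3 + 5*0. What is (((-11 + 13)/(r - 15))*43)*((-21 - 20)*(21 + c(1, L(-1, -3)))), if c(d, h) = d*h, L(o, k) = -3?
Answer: 3526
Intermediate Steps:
r = -3 (r = -3 + 0 = -3)
(((-11 + 13)/(r - 15))*43)*((-21 - 20)*(21 + c(1, L(-1, -3)))) = (((-11 + 13)/(-3 - 15))*43)*((-21 - 20)*(21 + 1*(-3))) = ((2/(-18))*43)*(-41*(21 - 3)) = ((2*(-1/18))*43)*(-41*18) = -⅑*43*(-738) = -43/9*(-738) = 3526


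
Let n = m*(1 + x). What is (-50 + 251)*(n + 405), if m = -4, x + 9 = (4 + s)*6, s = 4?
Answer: 49245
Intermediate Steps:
x = 39 (x = -9 + (4 + 4)*6 = -9 + 8*6 = -9 + 48 = 39)
n = -160 (n = -4*(1 + 39) = -4*40 = -160)
(-50 + 251)*(n + 405) = (-50 + 251)*(-160 + 405) = 201*245 = 49245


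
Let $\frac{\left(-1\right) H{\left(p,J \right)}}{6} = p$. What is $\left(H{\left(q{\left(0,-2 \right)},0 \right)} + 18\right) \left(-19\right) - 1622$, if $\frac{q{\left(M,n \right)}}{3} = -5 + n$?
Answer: $-4358$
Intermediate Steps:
$q{\left(M,n \right)} = -15 + 3 n$ ($q{\left(M,n \right)} = 3 \left(-5 + n\right) = -15 + 3 n$)
$H{\left(p,J \right)} = - 6 p$
$\left(H{\left(q{\left(0,-2 \right)},0 \right)} + 18\right) \left(-19\right) - 1622 = \left(- 6 \left(-15 + 3 \left(-2\right)\right) + 18\right) \left(-19\right) - 1622 = \left(- 6 \left(-15 - 6\right) + 18\right) \left(-19\right) - 1622 = \left(\left(-6\right) \left(-21\right) + 18\right) \left(-19\right) - 1622 = \left(126 + 18\right) \left(-19\right) - 1622 = 144 \left(-19\right) - 1622 = -2736 - 1622 = -4358$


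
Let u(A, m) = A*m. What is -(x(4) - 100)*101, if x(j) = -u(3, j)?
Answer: 11312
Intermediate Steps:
x(j) = -3*j
-(x(4) - 100)*101 = -(-3*4 - 100)*101 = -(-12 - 100)*101 = -(-112)*101 = -1*(-11312) = 11312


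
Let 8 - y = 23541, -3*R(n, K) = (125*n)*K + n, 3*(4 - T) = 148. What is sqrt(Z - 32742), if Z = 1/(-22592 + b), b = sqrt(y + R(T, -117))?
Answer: sqrt(3)*sqrt((739707265 - 10914*I*sqrt(2200661))/(-67776 + I*sqrt(2200661))) ≈ 2.6758e-9 - 180.95*I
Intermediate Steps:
T = -136/3 (T = 4 - 1/3*148 = 4 - 148/3 = -136/3 ≈ -45.333)
R(n, K) = -n/3 - 125*K*n/3 (R(n, K) = -((125*n)*K + n)/3 = -(125*K*n + n)/3 = -(n + 125*K*n)/3 = -n/3 - 125*K*n/3)
y = -23533 (y = 8 - 1*23541 = 8 - 23541 = -23533)
b = I*sqrt(2200661)/3 (b = sqrt(-23533 - 1/3*(-136/3)*(1 + 125*(-117))) = sqrt(-23533 - 1/3*(-136/3)*(1 - 14625)) = sqrt(-23533 - 1/3*(-136/3)*(-14624)) = sqrt(-23533 - 1988864/9) = sqrt(-2200661/9) = I*sqrt(2200661)/3 ≈ 494.49*I)
Z = 1/(-22592 + I*sqrt(2200661)/3) ≈ -4.4242e-5 - 9.6836e-7*I
sqrt(Z - 32742) = sqrt((-203328/4595786837 - 3*I*sqrt(2200661)/4595786837) - 32742) = sqrt(-150475252820382/4595786837 - 3*I*sqrt(2200661)/4595786837)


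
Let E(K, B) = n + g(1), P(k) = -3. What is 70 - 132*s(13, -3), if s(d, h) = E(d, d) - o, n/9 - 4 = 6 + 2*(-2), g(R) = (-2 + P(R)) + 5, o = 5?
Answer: -6398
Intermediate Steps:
g(R) = 0 (g(R) = (-2 - 3) + 5 = -5 + 5 = 0)
n = 54 (n = 36 + 9*(6 + 2*(-2)) = 36 + 9*(6 - 4) = 36 + 9*2 = 36 + 18 = 54)
E(K, B) = 54 (E(K, B) = 54 + 0 = 54)
s(d, h) = 49 (s(d, h) = 54 - 1*5 = 54 - 5 = 49)
70 - 132*s(13, -3) = 70 - 132*49 = 70 - 6468 = -6398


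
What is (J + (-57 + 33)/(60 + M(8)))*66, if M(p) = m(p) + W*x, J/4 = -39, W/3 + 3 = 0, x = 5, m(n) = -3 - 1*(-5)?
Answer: -176616/17 ≈ -10389.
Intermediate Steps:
m(n) = 2 (m(n) = -3 + 5 = 2)
W = -9 (W = -9 + 3*0 = -9 + 0 = -9)
J = -156 (J = 4*(-39) = -156)
M(p) = -43 (M(p) = 2 - 9*5 = 2 - 45 = -43)
(J + (-57 + 33)/(60 + M(8)))*66 = (-156 + (-57 + 33)/(60 - 43))*66 = (-156 - 24/17)*66 = -2676/17*66 = -176616/17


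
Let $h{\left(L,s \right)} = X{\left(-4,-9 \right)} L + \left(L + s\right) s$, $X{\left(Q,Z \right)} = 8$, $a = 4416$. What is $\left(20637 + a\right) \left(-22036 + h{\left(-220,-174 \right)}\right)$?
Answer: $1121372280$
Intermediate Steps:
$h{\left(L,s \right)} = 8 L + s \left(L + s\right)$ ($h{\left(L,s \right)} = 8 L + \left(L + s\right) s = 8 L + s \left(L + s\right)$)
$\left(20637 + a\right) \left(-22036 + h{\left(-220,-174 \right)}\right) = \left(20637 + 4416\right) \left(-22036 + \left(\left(-174\right)^{2} + 8 \left(-220\right) - -38280\right)\right) = 25053 \left(-22036 + \left(30276 - 1760 + 38280\right)\right) = 25053 \left(-22036 + 66796\right) = 25053 \cdot 44760 = 1121372280$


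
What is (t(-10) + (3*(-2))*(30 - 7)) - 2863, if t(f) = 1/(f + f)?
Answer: -60021/20 ≈ -3001.1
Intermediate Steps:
t(f) = 1/(2*f)
(t(-10) + (3*(-2))*(30 - 7)) - 2863 = ((1/2)/(-10) + (3*(-2))*(30 - 7)) - 2863 = ((1/2)*(-1/10) - 6*23) - 2863 = (-1/20 - 138) - 2863 = -2761/20 - 2863 = -60021/20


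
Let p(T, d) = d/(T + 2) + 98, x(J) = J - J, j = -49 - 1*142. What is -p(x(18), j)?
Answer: -5/2 ≈ -2.5000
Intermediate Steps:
j = -191 (j = -49 - 142 = -191)
x(J) = 0
p(T, d) = 98 + d/(2 + T) (p(T, d) = d/(2 + T) + 98 = 98 + d/(2 + T))
-p(x(18), j) = -(196 - 191 + 98*0)/(2 + 0) = -(196 - 191 + 0)/2 = -5/2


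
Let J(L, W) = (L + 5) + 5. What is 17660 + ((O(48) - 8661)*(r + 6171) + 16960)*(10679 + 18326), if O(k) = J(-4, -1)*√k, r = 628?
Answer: -1707500519235 + 4732919880*√3 ≈ -1.6993e+12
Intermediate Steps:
J(L, W) = 10 + L (J(L, W) = (5 + L) + 5 = 10 + L)
O(k) = 6*√k (O(k) = (10 - 4)*√k = 6*√k)
17660 + ((O(48) - 8661)*(r + 6171) + 16960)*(10679 + 18326) = 17660 + ((6*√48 - 8661)*(628 + 6171) + 16960)*(10679 + 18326) = 17660 + ((6*(4*√3) - 8661)*6799 + 16960)*29005 = 17660 + ((24*√3 - 8661)*6799 + 16960)*29005 = 17660 + ((-8661 + 24*√3)*6799 + 16960)*29005 = 17660 + ((-58886139 + 163176*√3) + 16960)*29005 = 17660 + (-58869179 + 163176*√3)*29005 = 17660 + (-1707500536895 + 4732919880*√3) = -1707500519235 + 4732919880*√3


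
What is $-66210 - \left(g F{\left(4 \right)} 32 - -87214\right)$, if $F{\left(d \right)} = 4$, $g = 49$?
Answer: $-159696$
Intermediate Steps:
$-66210 - \left(g F{\left(4 \right)} 32 - -87214\right) = -66210 - \left(49 \cdot 4 \cdot 32 - -87214\right) = -66210 - \left(196 \cdot 32 + 87214\right) = -66210 - \left(6272 + 87214\right) = -66210 - 93486 = -159696$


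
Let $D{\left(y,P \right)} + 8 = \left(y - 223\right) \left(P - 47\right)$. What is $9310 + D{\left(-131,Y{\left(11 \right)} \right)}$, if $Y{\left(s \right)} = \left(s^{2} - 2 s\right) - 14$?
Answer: $-4150$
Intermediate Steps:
$Y{\left(s \right)} = -14 + s^{2} - 2 s$
$D{\left(y,P \right)} = -8 + \left(-223 + y\right) \left(-47 + P\right)$ ($D{\left(y,P \right)} = -8 + \left(y - 223\right) \left(P - 47\right) = -8 + \left(-223 + y\right) \left(P + \left(-53 + 6\right)\right) = -8 + \left(-223 + y\right) \left(P - 47\right) = -8 + \left(-223 + y\right) \left(-47 + P\right)$)
$9310 + D{\left(-131,Y{\left(11 \right)} \right)} = 9310 + \left(10473 - 223 \left(-14 + 11^{2} - 22\right) - -6157 + \left(-14 + 11^{2} - 22\right) \left(-131\right)\right) = 9310 + \left(10473 - 223 \left(-14 + 121 - 22\right) + 6157 + \left(-14 + 121 - 22\right) \left(-131\right)\right) = 9310 + \left(10473 - 18955 + 6157 + 85 \left(-131\right)\right) = 9310 + \left(10473 - 18955 + 6157 - 11135\right) = 9310 - 13460 = -4150$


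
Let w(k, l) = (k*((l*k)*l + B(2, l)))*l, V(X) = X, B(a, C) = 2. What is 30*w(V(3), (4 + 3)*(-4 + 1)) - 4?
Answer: -2504254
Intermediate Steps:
w(k, l) = k*l*(2 + k*l²) (w(k, l) = (k*((l*k)*l + 2))*l = (k*((k*l)*l + 2))*l = (k*(k*l² + 2))*l = (k*(2 + k*l²))*l = k*l*(2 + k*l²))
30*w(V(3), (4 + 3)*(-4 + 1)) - 4 = 30*(3*((4 + 3)*(-4 + 1))*(2 + 3*((4 + 3)*(-4 + 1))²)) - 4 = 30*(3*(7*(-3))*(2 + 3*(7*(-3))²)) - 4 = 30*(3*(-21)*(2 + 3*(-21)²)) - 4 = 30*(3*(-21)*(2 + 3*441)) - 4 = 30*(3*(-21)*(2 + 1323)) - 4 = 30*(3*(-21)*1325) - 4 = 30*(-83475) - 4 = -2504250 - 4 = -2504254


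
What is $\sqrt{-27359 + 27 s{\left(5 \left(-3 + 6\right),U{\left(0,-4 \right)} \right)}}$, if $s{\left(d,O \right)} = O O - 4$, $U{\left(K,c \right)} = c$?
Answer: $i \sqrt{27035} \approx 164.42 i$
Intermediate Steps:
$s{\left(d,O \right)} = -4 + O^{2}$ ($s{\left(d,O \right)} = O^{2} - 4 = -4 + O^{2}$)
$\sqrt{-27359 + 27 s{\left(5 \left(-3 + 6\right),U{\left(0,-4 \right)} \right)}} = \sqrt{-27359 + 27 \left(-4 + \left(-4\right)^{2}\right)} = \sqrt{-27359 + 27 \left(-4 + 16\right)} = \sqrt{-27359 + 27 \cdot 12} = \sqrt{-27359 + 324} = \sqrt{-27035} = i \sqrt{27035}$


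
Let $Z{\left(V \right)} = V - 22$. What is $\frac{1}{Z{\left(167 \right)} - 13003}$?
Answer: $- \frac{1}{12858} \approx -7.7773 \cdot 10^{-5}$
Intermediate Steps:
$Z{\left(V \right)} = -22 + V$
$\frac{1}{Z{\left(167 \right)} - 13003} = \frac{1}{\left(-22 + 167\right) - 13003} = \frac{1}{145 - 13003} = \frac{1}{-12858} = - \frac{1}{12858}$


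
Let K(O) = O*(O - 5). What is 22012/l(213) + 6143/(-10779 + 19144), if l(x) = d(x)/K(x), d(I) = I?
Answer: 38299125183/8365 ≈ 4.5785e+6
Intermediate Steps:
K(O) = O*(-5 + O)
l(x) = 1/(-5 + x) (l(x) = x/((x*(-5 + x))) = x*(1/(x*(-5 + x))) = 1/(-5 + x))
22012/l(213) + 6143/(-10779 + 19144) = 22012/(1/(-5 + 213)) + 6143/(-10779 + 19144) = 22012/(1/208) + 6143/8365 = 22012/(1/208) + 6143*(1/8365) = 22012*208 + 6143/8365 = 4578496 + 6143/8365 = 38299125183/8365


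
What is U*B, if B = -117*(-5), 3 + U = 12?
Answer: 5265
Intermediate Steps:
U = 9 (U = -3 + 12 = 9)
B = 585
U*B = 9*585 = 5265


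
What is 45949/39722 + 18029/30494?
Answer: 529329186/302820667 ≈ 1.7480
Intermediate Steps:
45949/39722 + 18029/30494 = 529329186/302820667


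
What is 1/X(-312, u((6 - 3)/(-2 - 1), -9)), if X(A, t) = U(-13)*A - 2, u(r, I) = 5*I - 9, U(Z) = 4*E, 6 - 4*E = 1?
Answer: -1/1562 ≈ -0.00064021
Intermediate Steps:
E = 5/4 (E = 3/2 - 1/4*1 = 3/2 - 1/4 = 5/4 ≈ 1.2500)
U(Z) = 5 (U(Z) = 4*(5/4) = 5)
u(r, I) = -9 + 5*I
X(A, t) = -2 + 5*A (X(A, t) = 5*A - 2 = -2 + 5*A)
1/X(-312, u((6 - 3)/(-2 - 1), -9)) = 1/(-2 + 5*(-312)) = 1/(-2 - 1560) = 1/(-1562) = -1/1562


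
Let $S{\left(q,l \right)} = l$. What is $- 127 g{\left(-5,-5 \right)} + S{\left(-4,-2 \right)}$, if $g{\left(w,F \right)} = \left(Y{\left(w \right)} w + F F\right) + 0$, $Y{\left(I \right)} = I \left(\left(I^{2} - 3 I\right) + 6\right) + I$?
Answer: $-152402$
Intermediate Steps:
$Y{\left(I \right)} = I + I \left(6 + I^{2} - 3 I\right)$ ($Y{\left(I \right)} = I \left(6 + I^{2} - 3 I\right) + I = I + I \left(6 + I^{2} - 3 I\right)$)
$g{\left(w,F \right)} = F^{2} + w^{2} \left(7 + w^{2} - 3 w\right)$ ($g{\left(w,F \right)} = \left(w \left(7 + w^{2} - 3 w\right) w + F F\right) + 0 = \left(w^{2} \left(7 + w^{2} - 3 w\right) + F^{2}\right) + 0 = \left(F^{2} + w^{2} \left(7 + w^{2} - 3 w\right)\right) + 0 = F^{2} + w^{2} \left(7 + w^{2} - 3 w\right)$)
$- 127 g{\left(-5,-5 \right)} + S{\left(-4,-2 \right)} = - 127 \left(\left(-5\right)^{2} + \left(-5\right)^{2} \left(7 + \left(-5\right)^{2} - -15\right)\right) - 2 = - 127 \left(25 + 25 \left(7 + 25 + 15\right)\right) - 2 = - 127 \left(25 + 25 \cdot 47\right) - 2 = - 127 \left(25 + 1175\right) - 2 = \left(-127\right) 1200 - 2 = -152400 - 2 = -152402$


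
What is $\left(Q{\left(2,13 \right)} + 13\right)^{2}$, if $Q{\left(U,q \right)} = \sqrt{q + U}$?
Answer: $\left(13 + \sqrt{15}\right)^{2} \approx 284.7$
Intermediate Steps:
$Q{\left(U,q \right)} = \sqrt{U + q}$
$\left(Q{\left(2,13 \right)} + 13\right)^{2} = \left(\sqrt{2 + 13} + 13\right)^{2} = \left(\sqrt{15} + 13\right)^{2} = \left(13 + \sqrt{15}\right)^{2}$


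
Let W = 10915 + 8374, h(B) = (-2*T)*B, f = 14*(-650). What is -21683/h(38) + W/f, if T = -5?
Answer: -2558064/43225 ≈ -59.180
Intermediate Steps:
f = -9100
h(B) = 10*B (h(B) = (-2*(-5))*B = 10*B)
W = 19289
-21683/h(38) + W/f = -21683/(10*38) + 19289/(-9100) = -21683/380 + 19289*(-1/9100) = -21683*1/380 - 19289/9100 = -21683/380 - 19289/9100 = -2558064/43225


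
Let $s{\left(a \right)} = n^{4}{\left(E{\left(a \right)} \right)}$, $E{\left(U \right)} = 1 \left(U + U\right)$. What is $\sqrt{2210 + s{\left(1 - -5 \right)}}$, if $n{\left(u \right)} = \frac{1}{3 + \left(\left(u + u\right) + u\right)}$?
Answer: $\frac{\sqrt{5112704611}}{1521} \approx 47.011$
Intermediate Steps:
$E{\left(U \right)} = 2 U$ ($E{\left(U \right)} = 1 \cdot 2 U = 2 U$)
$n{\left(u \right)} = \frac{1}{3 + 3 u}$ ($n{\left(u \right)} = \frac{1}{3 + \left(2 u + u\right)} = \frac{1}{3 + 3 u}$)
$s{\left(a \right)} = \frac{1}{81 \left(1 + 2 a\right)^{4}}$ ($s{\left(a \right)} = \left(\frac{1}{3 \left(1 + 2 a\right)}\right)^{4} = \frac{1}{81 \left(1 + 2 a\right)^{4}}$)
$\sqrt{2210 + s{\left(1 - -5 \right)}} = \sqrt{2210 + \frac{1}{81 \left(1 + 2 \left(1 - -5\right)\right)^{4}}} = \sqrt{2210 + \frac{1}{81 \left(1 + 2 \left(1 + 5\right)\right)^{4}}} = \sqrt{2210 + \frac{1}{81 \left(1 + 2 \cdot 6\right)^{4}}} = \sqrt{2210 + \frac{1}{81 \left(1 + 12\right)^{4}}} = \sqrt{2210 + \frac{1}{81 \cdot 28561}} = \sqrt{2210 + \frac{1}{81} \cdot \frac{1}{28561}} = \sqrt{2210 + \frac{1}{2313441}} = \sqrt{\frac{5112704611}{2313441}} = \frac{\sqrt{5112704611}}{1521}$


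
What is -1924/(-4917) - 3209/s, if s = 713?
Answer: -14406841/3505821 ≈ -4.1094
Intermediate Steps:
-1924/(-4917) - 3209/s = -1924/(-4917) - 3209/713 = -1924*(-1/4917) - 3209*1/713 = 1924/4917 - 3209/713 = -14406841/3505821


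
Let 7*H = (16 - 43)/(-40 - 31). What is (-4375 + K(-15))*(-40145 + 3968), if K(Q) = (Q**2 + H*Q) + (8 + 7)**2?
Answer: 70586030010/497 ≈ 1.4202e+8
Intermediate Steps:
H = 27/497 (H = ((16 - 43)/(-40 - 31))/7 = (-27/(-71))/7 = (-27*(-1/71))/7 = (1/7)*(27/71) = 27/497 ≈ 0.054326)
K(Q) = 225 + Q**2 + 27*Q/497 (K(Q) = (Q**2 + 27*Q/497) + (8 + 7)**2 = (Q**2 + 27*Q/497) + 15**2 = (Q**2 + 27*Q/497) + 225 = 225 + Q**2 + 27*Q/497)
(-4375 + K(-15))*(-40145 + 3968) = (-4375 + (225 + (-15)**2 + (27/497)*(-15)))*(-40145 + 3968) = (-4375 + (225 + 225 - 405/497))*(-36177) = (-4375 + 223245/497)*(-36177) = -1951130/497*(-36177) = 70586030010/497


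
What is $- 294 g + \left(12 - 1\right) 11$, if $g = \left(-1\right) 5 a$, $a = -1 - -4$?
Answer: $4531$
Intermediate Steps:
$a = 3$ ($a = -1 + 4 = 3$)
$g = -15$ ($g = \left(-1\right) 5 \cdot 3 = \left(-5\right) 3 = -15$)
$- 294 g + \left(12 - 1\right) 11 = \left(-294\right) \left(-15\right) + \left(12 - 1\right) 11 = 4410 + 11 \cdot 11 = 4410 + 121 = 4531$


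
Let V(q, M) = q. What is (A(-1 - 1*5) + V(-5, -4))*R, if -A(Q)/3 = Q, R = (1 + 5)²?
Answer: 468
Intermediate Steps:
R = 36 (R = 6² = 36)
A(Q) = -3*Q
(A(-1 - 1*5) + V(-5, -4))*R = (-3*(-1 - 1*5) - 5)*36 = (-3*(-1 - 5) - 5)*36 = (-3*(-6) - 5)*36 = (18 - 5)*36 = 13*36 = 468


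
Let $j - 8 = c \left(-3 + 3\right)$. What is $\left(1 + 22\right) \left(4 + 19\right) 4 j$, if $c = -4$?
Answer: $16928$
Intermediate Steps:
$j = 8$ ($j = 8 - 4 \left(-3 + 3\right) = 8 - 0 = 8 + 0 = 8$)
$\left(1 + 22\right) \left(4 + 19\right) 4 j = \left(1 + 22\right) \left(4 + 19\right) 4 \cdot 8 = 23 \cdot 23 \cdot 4 \cdot 8 = 529 \cdot 4 \cdot 8 = 2116 \cdot 8 = 16928$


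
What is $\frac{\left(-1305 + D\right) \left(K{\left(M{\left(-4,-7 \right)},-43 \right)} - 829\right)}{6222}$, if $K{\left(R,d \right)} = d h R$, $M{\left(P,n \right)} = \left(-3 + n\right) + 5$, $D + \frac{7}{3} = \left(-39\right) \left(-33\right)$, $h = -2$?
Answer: $\frac{1259}{306} \approx 4.1144$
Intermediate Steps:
$D = \frac{3854}{3}$ ($D = - \frac{7}{3} - -1287 = - \frac{7}{3} + 1287 = \frac{3854}{3} \approx 1284.7$)
$M{\left(P,n \right)} = 2 + n$
$K{\left(R,d \right)} = - 2 R d$ ($K{\left(R,d \right)} = d \left(-2\right) R = - 2 d R = - 2 R d$)
$\frac{\left(-1305 + D\right) \left(K{\left(M{\left(-4,-7 \right)},-43 \right)} - 829\right)}{6222} = \frac{\left(-1305 + \frac{3854}{3}\right) \left(\left(-2\right) \left(2 - 7\right) \left(-43\right) - 829\right)}{6222} = - \frac{61 \left(\left(-2\right) \left(-5\right) \left(-43\right) - 829\right)}{3} \cdot \frac{1}{6222} = - \frac{61 \left(-430 - 829\right)}{3} \cdot \frac{1}{6222} = \left(- \frac{61}{3}\right) \left(-1259\right) \frac{1}{6222} = \frac{76799}{3} \cdot \frac{1}{6222} = \frac{1259}{306}$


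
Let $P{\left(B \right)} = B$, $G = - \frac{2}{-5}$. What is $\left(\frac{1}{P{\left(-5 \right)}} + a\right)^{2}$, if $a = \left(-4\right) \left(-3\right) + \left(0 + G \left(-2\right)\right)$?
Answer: $121$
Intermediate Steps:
$G = \frac{2}{5}$ ($G = \left(-2\right) \left(- \frac{1}{5}\right) = \frac{2}{5} \approx 0.4$)
$a = \frac{56}{5}$ ($a = \left(-4\right) \left(-3\right) + \left(0 + \frac{2}{5} \left(-2\right)\right) = 12 + \left(0 - \frac{4}{5}\right) = 12 - \frac{4}{5} = \frac{56}{5} \approx 11.2$)
$\left(\frac{1}{P{\left(-5 \right)}} + a\right)^{2} = \left(\frac{1}{-5} + \frac{56}{5}\right)^{2} = \left(- \frac{1}{5} + \frac{56}{5}\right)^{2} = 11^{2} = 121$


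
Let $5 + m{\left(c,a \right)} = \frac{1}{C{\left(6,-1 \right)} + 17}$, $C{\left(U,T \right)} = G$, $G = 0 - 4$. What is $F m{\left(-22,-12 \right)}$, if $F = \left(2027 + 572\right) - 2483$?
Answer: $- \frac{7424}{13} \approx -571.08$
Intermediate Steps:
$G = -4$
$C{\left(U,T \right)} = -4$
$m{\left(c,a \right)} = - \frac{64}{13}$ ($m{\left(c,a \right)} = -5 + \frac{1}{-4 + 17} = -5 + \frac{1}{13} = - \frac{64}{13}$)
$F = 116$ ($F = 2599 - 2483 = 116$)
$F m{\left(-22,-12 \right)} = 116 \left(- \frac{64}{13}\right) = - \frac{7424}{13}$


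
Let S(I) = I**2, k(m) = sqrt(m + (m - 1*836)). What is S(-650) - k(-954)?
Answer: 422500 - 14*I*sqrt(14) ≈ 4.225e+5 - 52.383*I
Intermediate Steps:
k(m) = sqrt(-836 + 2*m) (k(m) = sqrt(m + (m - 836)) = sqrt(m + (-836 + m)) = sqrt(-836 + 2*m))
S(-650) - k(-954) = (-650)**2 - sqrt(-836 + 2*(-954)) = 422500 - sqrt(-836 - 1908) = 422500 - sqrt(-2744) = 422500 - 14*I*sqrt(14)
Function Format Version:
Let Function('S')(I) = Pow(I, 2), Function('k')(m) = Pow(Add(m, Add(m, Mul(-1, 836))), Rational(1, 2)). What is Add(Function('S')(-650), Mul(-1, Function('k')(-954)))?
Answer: Add(422500, Mul(-14, I, Pow(14, Rational(1, 2)))) ≈ Add(4.2250e+5, Mul(-52.383, I))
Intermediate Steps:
Function('k')(m) = Pow(Add(-836, Mul(2, m)), Rational(1, 2)) (Function('k')(m) = Pow(Add(m, Add(m, -836)), Rational(1, 2)) = Pow(Add(m, Add(-836, m)), Rational(1, 2)) = Pow(Add(-836, Mul(2, m)), Rational(1, 2)))
Add(Function('S')(-650), Mul(-1, Function('k')(-954))) = Add(Pow(-650, 2), Mul(-1, Pow(Add(-836, Mul(2, -954)), Rational(1, 2)))) = Add(422500, Mul(-1, Pow(Add(-836, -1908), Rational(1, 2)))) = Add(422500, Mul(-1, Pow(-2744, Rational(1, 2)))) = Add(422500, Mul(-1, Mul(14, I, Pow(14, Rational(1, 2))))) = Add(422500, Mul(-14, I, Pow(14, Rational(1, 2))))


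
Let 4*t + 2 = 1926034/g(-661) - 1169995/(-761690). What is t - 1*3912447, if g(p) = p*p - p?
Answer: -521610172313235865/133320733432 ≈ -3.9124e+6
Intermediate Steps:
g(p) = p**2 - p
t = 131240592239/133320733432 (t = -1/2 + (1926034/((-661*(-1 - 661))) - 1169995/(-761690))/4 = -1/2 + (1926034/((-661*(-662))) - 1169995*(-1/761690))/4 = -1/2 + (1926034/437582 + 233999/152338)/4 = -1/2 + (1926034*(1/437582) + 233999/152338)/4 = -1/2 + (963017/218791 + 233999/152338)/4 = -1/2 + (1/4)*(197900958955/33330183358) = -1/2 + 197900958955/133320733432 = 131240592239/133320733432 ≈ 0.98440)
t - 1*3912447 = 131240592239/133320733432 - 1*3912447 = 131240592239/133320733432 - 3912447 = -521610172313235865/133320733432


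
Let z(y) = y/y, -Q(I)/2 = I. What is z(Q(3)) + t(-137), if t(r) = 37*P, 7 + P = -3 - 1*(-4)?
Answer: -221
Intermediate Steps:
P = -6 (P = -7 + (-3 - 1*(-4)) = -7 + (-3 + 4) = -7 + 1 = -6)
Q(I) = -2*I
t(r) = -222 (t(r) = 37*(-6) = -222)
z(y) = 1
z(Q(3)) + t(-137) = 1 - 222 = -221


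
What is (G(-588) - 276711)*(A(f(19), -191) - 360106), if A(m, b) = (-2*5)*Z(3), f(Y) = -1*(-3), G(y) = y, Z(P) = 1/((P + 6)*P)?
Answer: 299571409192/3 ≈ 9.9857e+10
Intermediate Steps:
Z(P) = 1/(P*(6 + P)) (Z(P) = 1/((6 + P)*P) = 1/(P*(6 + P)))
f(Y) = 3
A(m, b) = -10/27 (A(m, b) = (-2*5)*(1/(3*(6 + 3))) = -10/(3*9) = -10*1/27 = -10/27)
(G(-588) - 276711)*(A(f(19), -191) - 360106) = (-588 - 276711)*(-10/27 - 360106) = -277299*(-9722872/27) = 299571409192/3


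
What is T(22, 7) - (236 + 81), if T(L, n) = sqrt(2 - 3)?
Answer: -317 + I ≈ -317.0 + 1.0*I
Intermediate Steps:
T(L, n) = I (T(L, n) = sqrt(-1) = I)
T(22, 7) - (236 + 81) = I - (236 + 81) = I - 1*317 = I - 317 = -317 + I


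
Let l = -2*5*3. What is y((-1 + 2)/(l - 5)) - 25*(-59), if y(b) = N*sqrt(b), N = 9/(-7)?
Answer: 1475 - 9*I*sqrt(35)/245 ≈ 1475.0 - 0.21733*I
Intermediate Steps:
l = -30 (l = -10*3 = -30)
N = -9/7 (N = 9*(-1/7) = -9/7 ≈ -1.2857)
y(b) = -9*sqrt(b)/7
y((-1 + 2)/(l - 5)) - 25*(-59) = -9*sqrt(-1 + 2)*(I*sqrt(35)/35)/7 - 25*(-59) = -9*I*sqrt(35)/35/7 + 1475 = -9*I*sqrt(35)/245 + 1475 = 1475 - 9*I*sqrt(35)/245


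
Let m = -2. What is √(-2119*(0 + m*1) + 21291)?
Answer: 7*√521 ≈ 159.78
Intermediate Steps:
√(-2119*(0 + m*1) + 21291) = √(-2119*(0 - 2*1) + 21291) = √(-2119*(0 - 2) + 21291) = √(-2119*(-2) + 21291) = √(4238 + 21291) = √25529 = 7*√521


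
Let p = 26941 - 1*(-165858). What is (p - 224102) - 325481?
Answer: -356784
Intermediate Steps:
p = 192799 (p = 26941 + 165858 = 192799)
(p - 224102) - 325481 = (192799 - 224102) - 325481 = -31303 - 325481 = -356784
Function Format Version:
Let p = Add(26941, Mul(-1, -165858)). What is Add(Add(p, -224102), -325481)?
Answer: -356784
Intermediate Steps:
p = 192799 (p = Add(26941, 165858) = 192799)
Add(Add(p, -224102), -325481) = Add(Add(192799, -224102), -325481) = Add(-31303, -325481) = -356784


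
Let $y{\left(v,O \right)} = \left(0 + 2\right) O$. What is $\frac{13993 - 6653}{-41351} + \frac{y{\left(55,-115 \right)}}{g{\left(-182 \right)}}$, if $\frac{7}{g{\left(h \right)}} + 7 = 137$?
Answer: $- \frac{1236446280}{289457} \approx -4271.6$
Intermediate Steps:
$g{\left(h \right)} = \frac{7}{130}$ ($g{\left(h \right)} = \frac{7}{-7 + 137} = \frac{7}{130}$)
$y{\left(v,O \right)} = 2 O$
$\frac{13993 - 6653}{-41351} + \frac{y{\left(55,-115 \right)}}{g{\left(-182 \right)}} = \frac{13993 - 6653}{-41351} + \frac{2 \left(-115\right)}{\frac{7}{130}} = 7340 \left(- \frac{1}{41351}\right) - \frac{29900}{7} = - \frac{7340}{41351} - \frac{29900}{7} = - \frac{1236446280}{289457}$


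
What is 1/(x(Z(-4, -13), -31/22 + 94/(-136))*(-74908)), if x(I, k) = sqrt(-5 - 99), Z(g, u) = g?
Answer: I*sqrt(26)/3895216 ≈ 1.309e-6*I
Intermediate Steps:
x(I, k) = 2*I*sqrt(26) (x(I, k) = sqrt(-104) = 2*I*sqrt(26))
1/(x(Z(-4, -13), -31/22 + 94/(-136))*(-74908)) = 1/((2*I*sqrt(26))*(-74908)) = -I*sqrt(26)/52*(-1/74908) = I*sqrt(26)/3895216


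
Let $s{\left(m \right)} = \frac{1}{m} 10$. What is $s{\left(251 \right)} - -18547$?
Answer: $\frac{4655307}{251} \approx 18547.0$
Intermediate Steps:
$s{\left(m \right)} = \frac{10}{m}$
$s{\left(251 \right)} - -18547 = \frac{10}{251} - -18547 = 10 \cdot \frac{1}{251} + 18547 = \frac{10}{251} + 18547 = \frac{4655307}{251}$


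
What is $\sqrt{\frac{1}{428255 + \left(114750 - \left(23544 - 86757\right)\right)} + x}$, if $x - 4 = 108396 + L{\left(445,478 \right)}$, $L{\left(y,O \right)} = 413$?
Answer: $\frac{\sqrt{39988806175443230}}{606218} \approx 329.87$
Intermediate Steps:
$x = 108813$ ($x = 4 + \left(108396 + 413\right) = 4 + 108809 = 108813$)
$\sqrt{\frac{1}{428255 + \left(114750 - \left(23544 - 86757\right)\right)} + x} = \sqrt{\frac{1}{428255 + \left(114750 - \left(23544 - 86757\right)\right)} + 108813} = \sqrt{\frac{1}{428255 + \left(114750 - -63213\right)} + 108813} = \sqrt{\frac{1}{428255 + \left(114750 + 63213\right)} + 108813} = \sqrt{\frac{1}{428255 + 177963} + 108813} = \sqrt{\frac{1}{606218} + 108813} = \sqrt{\frac{65964399235}{606218}} = \frac{\sqrt{39988806175443230}}{606218}$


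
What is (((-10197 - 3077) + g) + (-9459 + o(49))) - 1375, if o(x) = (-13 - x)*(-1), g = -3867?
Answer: -27913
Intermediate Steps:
o(x) = 13 + x
(((-10197 - 3077) + g) + (-9459 + o(49))) - 1375 = (((-10197 - 3077) - 3867) + (-9459 + (13 + 49))) - 1375 = ((-13274 - 3867) + (-9459 + 62)) - 1375 = (-17141 - 9397) - 1375 = -26538 - 1375 = -27913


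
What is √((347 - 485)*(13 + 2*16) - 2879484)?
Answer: I*√2885694 ≈ 1698.7*I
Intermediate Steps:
√((347 - 485)*(13 + 2*16) - 2879484) = √(-138*(13 + 32) - 2879484) = √(-138*45 - 2879484) = √(-6210 - 2879484) = √(-2885694) = I*√2885694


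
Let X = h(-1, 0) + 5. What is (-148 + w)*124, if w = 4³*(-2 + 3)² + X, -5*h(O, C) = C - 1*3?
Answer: -48608/5 ≈ -9721.6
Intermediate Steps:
h(O, C) = ⅗ - C/5 (h(O, C) = -(C - 1*3)/5 = -(C - 3)/5 = -(-3 + C)/5 = ⅗ - C/5)
X = 28/5 (X = (⅗ - ⅕*0) + 5 = (⅗ + 0) + 5 = ⅗ + 5 = 28/5 ≈ 5.6000)
w = 348/5 (w = 4³*(-2 + 3)² + 28/5 = 64*1² + 28/5 = 64*1 + 28/5 = 64 + 28/5 = 348/5 ≈ 69.600)
(-148 + w)*124 = (-148 + 348/5)*124 = -392/5*124 = -48608/5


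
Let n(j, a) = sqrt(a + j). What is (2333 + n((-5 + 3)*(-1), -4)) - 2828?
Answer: -495 + I*sqrt(2) ≈ -495.0 + 1.4142*I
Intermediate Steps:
(2333 + n((-5 + 3)*(-1), -4)) - 2828 = (2333 + sqrt(-4 + (-5 + 3)*(-1))) - 2828 = (2333 + sqrt(-4 - 2*(-1))) - 2828 = (2333 + sqrt(-4 + 2)) - 2828 = (2333 + sqrt(-2)) - 2828 = (2333 + I*sqrt(2)) - 2828 = -495 + I*sqrt(2)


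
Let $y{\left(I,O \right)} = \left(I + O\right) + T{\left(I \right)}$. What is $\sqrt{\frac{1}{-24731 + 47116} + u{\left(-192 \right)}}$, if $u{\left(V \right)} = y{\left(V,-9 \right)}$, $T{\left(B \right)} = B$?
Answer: $\frac{2 i \sqrt{406875310}}{2035} \approx 19.824 i$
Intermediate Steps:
$y{\left(I,O \right)} = O + 2 I$ ($y{\left(I,O \right)} = \left(I + O\right) + I = O + 2 I$)
$u{\left(V \right)} = -9 + 2 V$
$\sqrt{\frac{1}{-24731 + 47116} + u{\left(-192 \right)}} = \sqrt{\frac{1}{-24731 + 47116} + \left(-9 + 2 \left(-192\right)\right)} = \sqrt{\frac{1}{22385} - 393} = \sqrt{- \frac{8797304}{22385}} = \frac{2 i \sqrt{406875310}}{2035}$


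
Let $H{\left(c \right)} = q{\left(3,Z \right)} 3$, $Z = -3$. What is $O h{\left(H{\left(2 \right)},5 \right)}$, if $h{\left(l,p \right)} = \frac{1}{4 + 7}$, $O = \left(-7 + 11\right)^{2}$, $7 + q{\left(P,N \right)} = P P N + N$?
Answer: $\frac{16}{11} \approx 1.4545$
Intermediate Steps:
$q{\left(P,N \right)} = -7 + N + N P^{2}$ ($q{\left(P,N \right)} = -7 + \left(P P N + N\right) = -7 + \left(P^{2} N + N\right) = -7 + \left(N P^{2} + N\right) = -7 + \left(N + N P^{2}\right) = -7 + N + N P^{2}$)
$O = 16$ ($O = 4^{2} = 16$)
$H{\left(c \right)} = -111$ ($H{\left(c \right)} = \left(-7 - 3 - 3 \cdot 3^{2}\right) 3 = \left(-7 - 3 - 27\right) 3 = \left(-37\right) 3 = -111$)
$h{\left(l,p \right)} = \frac{1}{11}$
$O h{\left(H{\left(2 \right)},5 \right)} = 16 \cdot \frac{1}{11} = \frac{16}{11}$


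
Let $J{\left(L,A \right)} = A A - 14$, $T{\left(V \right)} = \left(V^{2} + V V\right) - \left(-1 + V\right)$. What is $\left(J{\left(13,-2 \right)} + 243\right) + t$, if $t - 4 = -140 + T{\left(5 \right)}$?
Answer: $143$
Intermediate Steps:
$T{\left(V \right)} = 1 - V + 2 V^{2}$ ($T{\left(V \right)} = \left(V^{2} + V^{2}\right) - \left(-1 + V\right) = 2 V^{2} - \left(-1 + V\right) = 1 - V + 2 V^{2}$)
$t = -90$ ($t = 4 + \left(-140 + \left(1 - 5 + 2 \cdot 5^{2}\right)\right) = 4 + \left(-140 + \left(1 - 5 + 2 \cdot 25\right)\right) = 4 + \left(-140 + \left(1 - 5 + 50\right)\right) = 4 + \left(-140 + 46\right) = 4 - 94 = -90$)
$J{\left(L,A \right)} = -14 + A^{2}$ ($J{\left(L,A \right)} = A^{2} - 14 = -14 + A^{2}$)
$\left(J{\left(13,-2 \right)} + 243\right) + t = \left(\left(-14 + \left(-2\right)^{2}\right) + 243\right) - 90 = \left(\left(-14 + 4\right) + 243\right) - 90 = \left(-10 + 243\right) - 90 = 233 - 90 = 143$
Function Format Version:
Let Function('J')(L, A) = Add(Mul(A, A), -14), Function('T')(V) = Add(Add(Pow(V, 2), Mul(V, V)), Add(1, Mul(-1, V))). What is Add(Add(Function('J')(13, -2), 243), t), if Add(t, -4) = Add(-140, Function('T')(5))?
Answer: 143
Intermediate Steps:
Function('T')(V) = Add(1, Mul(-1, V), Mul(2, Pow(V, 2))) (Function('T')(V) = Add(Add(Pow(V, 2), Pow(V, 2)), Add(1, Mul(-1, V))) = Add(Mul(2, Pow(V, 2)), Add(1, Mul(-1, V))) = Add(1, Mul(-1, V), Mul(2, Pow(V, 2))))
t = -90 (t = Add(4, Add(-140, Add(1, Mul(-1, 5), Mul(2, Pow(5, 2))))) = Add(4, Add(-140, Add(1, -5, Mul(2, 25)))) = Add(4, Add(-140, Add(1, -5, 50))) = Add(4, Add(-140, 46)) = Add(4, -94) = -90)
Function('J')(L, A) = Add(-14, Pow(A, 2)) (Function('J')(L, A) = Add(Pow(A, 2), -14) = Add(-14, Pow(A, 2)))
Add(Add(Function('J')(13, -2), 243), t) = Add(Add(Add(-14, Pow(-2, 2)), 243), -90) = Add(Add(Add(-14, 4), 243), -90) = Add(Add(-10, 243), -90) = Add(233, -90) = 143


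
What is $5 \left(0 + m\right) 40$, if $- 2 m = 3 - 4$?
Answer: $100$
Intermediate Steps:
$m = \frac{1}{2}$ ($m = - \frac{3 - 4}{2} = \left(- \frac{1}{2}\right) \left(-1\right) = \frac{1}{2} \approx 0.5$)
$5 \left(0 + m\right) 40 = 5 \left(0 + \frac{1}{2}\right) 40 = 5 \cdot \frac{1}{2} \cdot 40 = \frac{5}{2} \cdot 40 = 100$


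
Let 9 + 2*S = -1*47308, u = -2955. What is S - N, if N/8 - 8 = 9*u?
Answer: 378075/2 ≈ 1.8904e+5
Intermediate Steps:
N = -212696 (N = 64 + 8*(9*(-2955)) = 64 + 8*(-26595) = 64 - 212760 = -212696)
S = -47317/2 (S = -9/2 + (-1*47308)/2 = -9/2 + (½)*(-47308) = -9/2 - 23654 = -47317/2 ≈ -23659.)
S - N = -47317/2 - 1*(-212696) = -47317/2 + 212696 = 378075/2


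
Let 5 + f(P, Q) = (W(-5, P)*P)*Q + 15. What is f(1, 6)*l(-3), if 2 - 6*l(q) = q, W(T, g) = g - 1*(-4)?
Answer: 100/3 ≈ 33.333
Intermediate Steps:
W(T, g) = 4 + g (W(T, g) = g + 4 = 4 + g)
l(q) = ⅓ - q/6
f(P, Q) = 10 + P*Q*(4 + P) (f(P, Q) = -5 + (((4 + P)*P)*Q + 15) = -5 + ((P*(4 + P))*Q + 15) = -5 + (P*Q*(4 + P) + 15) = -5 + (15 + P*Q*(4 + P)) = 10 + P*Q*(4 + P))
f(1, 6)*l(-3) = (10 + 1*6*(4 + 1))*(⅓ - ⅙*(-3)) = (10 + 1*6*5)*(⅓ + ½) = (10 + 30)*(⅚) = 40*(⅚) = 100/3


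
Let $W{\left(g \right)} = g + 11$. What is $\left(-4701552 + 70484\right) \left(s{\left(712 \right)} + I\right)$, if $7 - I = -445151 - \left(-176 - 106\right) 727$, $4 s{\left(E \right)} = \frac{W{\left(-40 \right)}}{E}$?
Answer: $- \frac{791831680404661}{712} \approx -1.1121 \cdot 10^{12}$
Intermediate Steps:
$W{\left(g \right)} = 11 + g$
$s{\left(E \right)} = - \frac{29}{4 E}$ ($s{\left(E \right)} = \frac{\left(11 - 40\right) \frac{1}{E}}{4} = \frac{\left(-29\right) \frac{1}{E}}{4} = - \frac{29}{4 E}$)
$I = 240144$ ($I = 7 - \left(-445151 - \left(-176 - 106\right) 727\right) = 7 - \left(-445151 - \left(-282\right) 727\right) = 7 - \left(-445151 - -205014\right) = 7 - \left(-445151 + 205014\right) = 7 - -240137 = 7 + 240137 = 240144$)
$\left(-4701552 + 70484\right) \left(s{\left(712 \right)} + I\right) = \left(-4701552 + 70484\right) \left(- \frac{29}{4 \cdot 712} + 240144\right) = - 4631068 \left(\left(- \frac{29}{4}\right) \frac{1}{712} + 240144\right) = - 4631068 \left(- \frac{29}{2848} + 240144\right) = \left(-4631068\right) \frac{683930083}{2848} = - \frac{791831680404661}{712}$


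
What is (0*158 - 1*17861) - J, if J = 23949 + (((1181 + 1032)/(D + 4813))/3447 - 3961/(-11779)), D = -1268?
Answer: -6017964300965792/143934845085 ≈ -41810.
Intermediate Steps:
J = 3447144032902607/143934845085 (J = 23949 + (((1181 + 1032)/(-1268 + 4813))/3447 - 3961/(-11779)) = 23949 + ((2213/3545)*(1/3447) - 3961*(-1/11779)) = 23949 + ((2213*(1/3545))*(1/3447) + 3961/11779) = 23949 + ((2213/3545)*(1/3447) + 3961/11779) = 23949 + (2213/12219615 + 3961/11779) = 23949 + 48427961942/143934845085 = 3447144032902607/143934845085 ≈ 23949.)
(0*158 - 1*17861) - J = (0*158 - 1*17861) - 1*3447144032902607/143934845085 = (0 - 17861) - 3447144032902607/143934845085 = -17861 - 3447144032902607/143934845085 = -6017964300965792/143934845085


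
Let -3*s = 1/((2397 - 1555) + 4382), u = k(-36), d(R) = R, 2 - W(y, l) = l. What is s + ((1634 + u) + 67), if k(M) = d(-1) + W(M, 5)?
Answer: 26595383/15672 ≈ 1697.0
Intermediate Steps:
W(y, l) = 2 - l
k(M) = -4 (k(M) = -1 + (2 - 1*5) = -1 + (2 - 5) = -1 - 3 = -4)
u = -4
s = -1/15672 (s = -1/(3*((2397 - 1555) + 4382)) = -1/(3*(842 + 4382)) = -⅓/5224 = -⅓*1/5224 = -1/15672 ≈ -6.3808e-5)
s + ((1634 + u) + 67) = -1/15672 + ((1634 - 4) + 67) = -1/15672 + (1630 + 67) = -1/15672 + 1697 = 26595383/15672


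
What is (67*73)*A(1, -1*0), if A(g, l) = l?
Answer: 0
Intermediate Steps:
(67*73)*A(1, -1*0) = (67*73)*(-1*0) = 4891*0 = 0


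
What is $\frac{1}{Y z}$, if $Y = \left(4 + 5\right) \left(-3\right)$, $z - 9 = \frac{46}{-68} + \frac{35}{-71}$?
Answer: $- \frac{2414}{510381} \approx -0.0047298$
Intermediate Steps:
$z = \frac{18903}{2414}$ ($z = 9 + \left(\frac{46}{-68} + \frac{35}{-71}\right) = 9 + \left(46 \left(- \frac{1}{68}\right) + 35 \left(- \frac{1}{71}\right)\right) = 9 - \frac{2823}{2414} = \frac{18903}{2414} \approx 7.8306$)
$Y = -27$ ($Y = 9 \left(-3\right) = -27$)
$\frac{1}{Y z} = \frac{1}{\left(-27\right) \frac{18903}{2414}} = \frac{1}{- \frac{510381}{2414}} = - \frac{2414}{510381}$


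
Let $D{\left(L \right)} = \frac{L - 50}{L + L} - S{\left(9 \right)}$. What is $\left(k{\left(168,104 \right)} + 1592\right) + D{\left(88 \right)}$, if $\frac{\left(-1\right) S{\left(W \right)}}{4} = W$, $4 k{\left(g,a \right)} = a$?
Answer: $\frac{145571}{88} \approx 1654.2$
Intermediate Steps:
$k{\left(g,a \right)} = \frac{a}{4}$
$S{\left(W \right)} = - 4 W$
$D{\left(L \right)} = 36 + \frac{-50 + L}{2 L}$ ($D{\left(L \right)} = \frac{L - 50}{L + L} - \left(-4\right) 9 = \frac{-50 + L}{2 L} - -36 = \left(-50 + L\right) \frac{1}{2 L} + 36 = \frac{-50 + L}{2 L} + 36 = 36 + \frac{-50 + L}{2 L}$)
$\left(k{\left(168,104 \right)} + 1592\right) + D{\left(88 \right)} = \left(\frac{1}{4} \cdot 104 + 1592\right) + \left(\frac{73}{2} - \frac{25}{88}\right) = \left(26 + 1592\right) + \left(\frac{73}{2} - \frac{25}{88}\right) = 1618 + \left(\frac{73}{2} - \frac{25}{88}\right) = 1618 + \frac{3187}{88} = \frac{145571}{88}$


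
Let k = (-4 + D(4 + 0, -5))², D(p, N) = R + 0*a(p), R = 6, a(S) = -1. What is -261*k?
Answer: -1044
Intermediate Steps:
D(p, N) = 6 (D(p, N) = 6 + 0*(-1) = 6 + 0 = 6)
k = 4 (k = (-4 + 6)² = 2² = 4)
-261*k = -261*4 = -1044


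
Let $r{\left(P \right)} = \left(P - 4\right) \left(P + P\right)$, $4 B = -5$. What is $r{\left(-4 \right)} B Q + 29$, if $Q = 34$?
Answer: $-2691$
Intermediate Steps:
$B = - \frac{5}{4}$ ($B = \frac{1}{4} \left(-5\right) = - \frac{5}{4} \approx -1.25$)
$r{\left(P \right)} = 2 P \left(-4 + P\right)$ ($r{\left(P \right)} = \left(-4 + P\right) 2 P = 2 P \left(-4 + P\right)$)
$r{\left(-4 \right)} B Q + 29 = 2 \left(-4\right) \left(-4 - 4\right) \left(- \frac{5}{4}\right) 34 + 29 = 2 \left(-4\right) \left(-8\right) \left(- \frac{5}{4}\right) 34 + 29 = 64 \left(- \frac{5}{4}\right) 34 + 29 = \left(-80\right) 34 + 29 = -2720 + 29 = -2691$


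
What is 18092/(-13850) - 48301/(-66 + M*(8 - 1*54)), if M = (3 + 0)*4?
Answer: 328893997/4279650 ≈ 76.851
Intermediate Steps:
M = 12 (M = 3*4 = 12)
18092/(-13850) - 48301/(-66 + M*(8 - 1*54)) = 18092/(-13850) - 48301/(-66 + 12*(8 - 1*54)) = 18092*(-1/13850) - 48301/(-66 + 12*(8 - 54)) = -9046/6925 - 48301/(-66 + 12*(-46)) = -9046/6925 - 48301/(-66 - 552) = -9046/6925 - 48301/(-618) = -9046/6925 - 48301*(-1/618) = -9046/6925 + 48301/618 = 328893997/4279650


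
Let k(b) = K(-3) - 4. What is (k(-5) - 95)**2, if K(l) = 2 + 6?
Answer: 8281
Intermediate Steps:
K(l) = 8
k(b) = 4 (k(b) = 8 - 4 = 4)
(k(-5) - 95)**2 = (4 - 95)**2 = (-91)**2 = 8281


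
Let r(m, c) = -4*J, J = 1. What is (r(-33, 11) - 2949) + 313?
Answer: -2640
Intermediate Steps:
r(m, c) = -4 (r(m, c) = -4*1 = -4)
(r(-33, 11) - 2949) + 313 = (-4 - 2949) + 313 = -2953 + 313 = -2640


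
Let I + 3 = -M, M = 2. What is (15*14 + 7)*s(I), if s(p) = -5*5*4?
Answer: -21700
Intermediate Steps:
I = -5 (I = -3 - 1*2 = -3 - 2 = -5)
s(p) = -100 (s(p) = -25*4 = -100)
(15*14 + 7)*s(I) = (15*14 + 7)*(-100) = (210 + 7)*(-100) = 217*(-100) = -21700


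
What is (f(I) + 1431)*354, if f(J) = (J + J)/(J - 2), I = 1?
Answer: 505866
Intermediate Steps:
f(J) = 2*J/(-2 + J) (f(J) = (2*J)/(-2 + J) = 2*J/(-2 + J))
(f(I) + 1431)*354 = (2*1/(-2 + 1) + 1431)*354 = (2*1/(-1) + 1431)*354 = (2*1*(-1) + 1431)*354 = (-2 + 1431)*354 = 1429*354 = 505866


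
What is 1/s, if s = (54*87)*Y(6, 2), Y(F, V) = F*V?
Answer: 1/56376 ≈ 1.7738e-5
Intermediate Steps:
s = 56376 (s = (54*87)*(6*2) = 4698*12 = 56376)
1/s = 1/56376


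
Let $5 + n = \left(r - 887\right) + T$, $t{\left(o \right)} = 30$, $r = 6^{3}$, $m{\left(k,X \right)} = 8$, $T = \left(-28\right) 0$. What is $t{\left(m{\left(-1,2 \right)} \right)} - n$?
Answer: $706$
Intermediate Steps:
$T = 0$
$r = 216$
$n = -676$ ($n = -5 + \left(\left(216 - 887\right) + 0\right) = -5 + \left(-671 + 0\right) = -5 - 671 = -676$)
$t{\left(m{\left(-1,2 \right)} \right)} - n = 30 - -676 = 30 + 676 = 706$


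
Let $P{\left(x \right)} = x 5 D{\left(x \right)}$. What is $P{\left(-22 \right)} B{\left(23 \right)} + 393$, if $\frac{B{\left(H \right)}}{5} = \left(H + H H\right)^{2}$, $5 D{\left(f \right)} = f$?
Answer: $737384073$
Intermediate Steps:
$D{\left(f \right)} = \frac{f}{5}$
$B{\left(H \right)} = 5 \left(H + H^{2}\right)^{2}$ ($B{\left(H \right)} = 5 \left(H + H H\right)^{2} = 5 \left(H + H^{2}\right)^{2}$)
$P{\left(x \right)} = x^{2}$ ($P{\left(x \right)} = x 5 \frac{x}{5} = 5 x \frac{x}{5} = x^{2}$)
$P{\left(-22 \right)} B{\left(23 \right)} + 393 = \left(-22\right)^{2} \cdot 5 \cdot 23^{2} \left(1 + 23\right)^{2} + 393 = 484 \cdot 5 \cdot 529 \cdot 24^{2} + 393 = 484 \cdot 5 \cdot 529 \cdot 576 + 393 = 484 \cdot 1523520 + 393 = 737383680 + 393 = 737384073$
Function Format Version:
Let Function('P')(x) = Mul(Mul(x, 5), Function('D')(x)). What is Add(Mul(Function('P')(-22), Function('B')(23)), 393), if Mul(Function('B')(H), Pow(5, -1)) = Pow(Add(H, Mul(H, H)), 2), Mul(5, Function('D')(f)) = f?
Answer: 737384073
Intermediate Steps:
Function('D')(f) = Mul(Rational(1, 5), f)
Function('B')(H) = Mul(5, Pow(Add(H, Pow(H, 2)), 2)) (Function('B')(H) = Mul(5, Pow(Add(H, Mul(H, H)), 2)) = Mul(5, Pow(Add(H, Pow(H, 2)), 2)))
Function('P')(x) = Pow(x, 2) (Function('P')(x) = Mul(Mul(x, 5), Mul(Rational(1, 5), x)) = Mul(Mul(5, x), Mul(Rational(1, 5), x)) = Pow(x, 2))
Add(Mul(Function('P')(-22), Function('B')(23)), 393) = Add(Mul(Pow(-22, 2), Mul(5, Pow(23, 2), Pow(Add(1, 23), 2))), 393) = Add(Mul(484, Mul(5, 529, Pow(24, 2))), 393) = Add(Mul(484, Mul(5, 529, 576)), 393) = Add(Mul(484, 1523520), 393) = Add(737383680, 393) = 737384073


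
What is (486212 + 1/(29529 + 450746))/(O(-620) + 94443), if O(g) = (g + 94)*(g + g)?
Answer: 233515468301/358613177825 ≈ 0.65116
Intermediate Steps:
O(g) = 2*g*(94 + g) (O(g) = (94 + g)*(2*g) = 2*g*(94 + g))
(486212 + 1/(29529 + 450746))/(O(-620) + 94443) = (486212 + 1/(29529 + 450746))/(2*(-620)*(94 - 620) + 94443) = (486212 + 1/480275)/(2*(-620)*(-526) + 94443) = (486212 + 1/480275)/(652240 + 94443) = (233515468301/480275)/746683 = (233515468301/480275)*(1/746683) = 233515468301/358613177825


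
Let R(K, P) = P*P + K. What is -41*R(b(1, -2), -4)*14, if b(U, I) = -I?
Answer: -10332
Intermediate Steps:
R(K, P) = K + P² (R(K, P) = P² + K = K + P²)
-41*R(b(1, -2), -4)*14 = -41*(-1*(-2) + (-4)²)*14 = -41*(2 + 16)*14 = -41*18*14 = -738*14 = -10332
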